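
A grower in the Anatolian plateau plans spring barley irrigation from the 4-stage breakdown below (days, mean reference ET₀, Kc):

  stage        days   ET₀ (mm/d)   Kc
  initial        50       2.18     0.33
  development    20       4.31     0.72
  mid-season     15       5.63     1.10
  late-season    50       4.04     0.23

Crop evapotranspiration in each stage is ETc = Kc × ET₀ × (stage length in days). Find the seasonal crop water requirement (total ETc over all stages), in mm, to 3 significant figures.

237 mm

initial: 0.33 × 2.18 × 50 = 35.97 mm
development: 0.72 × 4.31 × 20 = 62.06 mm
mid-season: 1.10 × 5.63 × 15 = 92.90 mm
late-season: 0.23 × 4.04 × 50 = 46.46 mm
Seasonal total = 237.39 mm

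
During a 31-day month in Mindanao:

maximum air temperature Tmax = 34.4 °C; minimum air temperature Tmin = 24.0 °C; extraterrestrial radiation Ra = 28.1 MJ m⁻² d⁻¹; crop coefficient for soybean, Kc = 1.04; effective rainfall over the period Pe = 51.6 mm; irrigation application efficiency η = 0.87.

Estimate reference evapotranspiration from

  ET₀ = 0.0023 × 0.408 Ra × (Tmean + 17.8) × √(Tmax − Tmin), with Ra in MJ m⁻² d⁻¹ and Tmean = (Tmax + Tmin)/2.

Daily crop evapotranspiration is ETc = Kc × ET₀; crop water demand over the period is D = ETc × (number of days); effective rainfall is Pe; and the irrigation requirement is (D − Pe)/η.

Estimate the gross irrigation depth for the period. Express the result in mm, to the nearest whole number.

Tmean = (34.4 + 24.0)/2 = 29.20 °C
0.408 Ra = 0.408 × 28.1 = 11.4648 mm/d equivalent
ET₀ = 0.0023 × 11.4648 × (29.20 + 17.8) × √10.4 = 0.0023 × 11.4648 × 47.00 × 3.2249 = 3.9968 mm/d
ETc = Kc × ET₀ = 1.04 × 3.9968 = 4.1567 mm/d
Crop demand D = ETc × 31 d = 4.1567 × 31 = 128.858 mm
D − Pe = 128.858 − 51.6 = 77.258 mm
Gross irrigation = 77.258 / 0.87 = 88.802 mm

89 mm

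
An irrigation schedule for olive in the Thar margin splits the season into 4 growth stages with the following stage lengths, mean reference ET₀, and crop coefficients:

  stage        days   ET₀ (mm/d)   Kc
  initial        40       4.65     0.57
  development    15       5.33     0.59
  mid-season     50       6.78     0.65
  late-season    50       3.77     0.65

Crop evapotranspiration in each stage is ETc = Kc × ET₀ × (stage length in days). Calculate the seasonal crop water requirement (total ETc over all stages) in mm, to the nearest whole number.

496 mm

initial: 0.57 × 4.65 × 40 = 106.02 mm
development: 0.59 × 5.33 × 15 = 47.17 mm
mid-season: 0.65 × 6.78 × 50 = 220.35 mm
late-season: 0.65 × 3.77 × 50 = 122.53 mm
Seasonal total = 496.07 mm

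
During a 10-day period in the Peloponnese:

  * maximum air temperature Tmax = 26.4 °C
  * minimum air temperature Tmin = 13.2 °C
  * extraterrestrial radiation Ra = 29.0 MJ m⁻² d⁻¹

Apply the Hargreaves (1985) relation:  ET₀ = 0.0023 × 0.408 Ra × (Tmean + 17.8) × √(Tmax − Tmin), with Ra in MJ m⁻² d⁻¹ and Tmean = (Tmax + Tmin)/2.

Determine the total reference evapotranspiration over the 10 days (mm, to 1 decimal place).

Tmean = (26.4 + 13.2)/2 = 19.80 °C
0.408 Ra = 0.408 × 29.0 = 11.8320 mm/d equivalent
ET₀ = 0.0023 × 11.8320 × (19.80 + 17.8) × √13.2 = 0.0023 × 11.8320 × 37.60 × 3.6332 = 3.7176 mm/d
Over 10 days: 3.7176 × 10 = 37.176 mm

37.2 mm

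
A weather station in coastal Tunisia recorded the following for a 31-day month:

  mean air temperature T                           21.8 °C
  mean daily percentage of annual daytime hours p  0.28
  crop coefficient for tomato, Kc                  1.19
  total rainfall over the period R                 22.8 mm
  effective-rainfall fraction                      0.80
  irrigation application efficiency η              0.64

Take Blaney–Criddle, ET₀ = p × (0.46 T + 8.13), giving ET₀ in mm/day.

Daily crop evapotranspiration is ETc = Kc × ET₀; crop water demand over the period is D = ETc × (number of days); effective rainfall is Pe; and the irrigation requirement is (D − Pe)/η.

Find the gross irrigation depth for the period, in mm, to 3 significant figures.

ET₀ = 0.28 × (0.46 × 21.8 + 8.13) = 0.28 × 18.158 = 5.0842 mm/d
ETc = Kc × ET₀ = 1.19 × 5.0842 = 6.0502 mm/d
Crop demand D = ETc × 31 d = 6.0502 × 31 = 187.556 mm
Pe = 0.80 × 22.8 = 18.240 mm
D − Pe = 187.556 − 18.240 = 169.316 mm
Gross irrigation = 169.316 / 0.64 = 264.556 mm

265 mm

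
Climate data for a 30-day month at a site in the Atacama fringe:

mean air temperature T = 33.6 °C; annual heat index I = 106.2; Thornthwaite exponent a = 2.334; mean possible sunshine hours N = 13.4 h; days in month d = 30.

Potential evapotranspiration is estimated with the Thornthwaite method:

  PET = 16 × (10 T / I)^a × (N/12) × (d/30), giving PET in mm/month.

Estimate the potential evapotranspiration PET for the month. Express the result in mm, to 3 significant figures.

263 mm

10T/I = 10 × 33.6 / 106.2 = 3.1638
(10T/I)^a = 3.1638^2.334 = 14.7058
Uncorrected PET = 16 × 14.7058 = 235.293 mm
Correction = (N/12)(d/30) = (13.4/12)(30/30) = 1.1167
PET = 235.293 × 1.1167 = 262.752 mm/month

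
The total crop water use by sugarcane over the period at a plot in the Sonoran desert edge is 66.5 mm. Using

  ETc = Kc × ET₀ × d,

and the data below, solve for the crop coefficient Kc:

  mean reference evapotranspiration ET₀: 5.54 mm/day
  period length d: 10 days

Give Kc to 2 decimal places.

1.20

ETc = Kc × ET₀ × d  ⇒  Kc = ETc / (ET₀ × d)
Kc = 66.5 / (5.54 × 10) = 66.5 / 55.40 = 1.2004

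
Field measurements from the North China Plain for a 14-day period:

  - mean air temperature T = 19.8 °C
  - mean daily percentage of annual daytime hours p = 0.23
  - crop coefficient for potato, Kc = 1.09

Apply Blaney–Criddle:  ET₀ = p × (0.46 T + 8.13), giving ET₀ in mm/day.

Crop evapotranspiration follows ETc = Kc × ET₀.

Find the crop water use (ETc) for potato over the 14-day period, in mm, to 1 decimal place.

ET₀ = 0.23 × (0.46 × 19.8 + 8.13) = 0.23 × 17.238 = 3.9647 mm/d
ETc = Kc × ET₀ = 1.09 × 3.9647 = 4.3215 mm/d
Over 14 days: 4.3215 × 14 = 60.501 mm

60.5 mm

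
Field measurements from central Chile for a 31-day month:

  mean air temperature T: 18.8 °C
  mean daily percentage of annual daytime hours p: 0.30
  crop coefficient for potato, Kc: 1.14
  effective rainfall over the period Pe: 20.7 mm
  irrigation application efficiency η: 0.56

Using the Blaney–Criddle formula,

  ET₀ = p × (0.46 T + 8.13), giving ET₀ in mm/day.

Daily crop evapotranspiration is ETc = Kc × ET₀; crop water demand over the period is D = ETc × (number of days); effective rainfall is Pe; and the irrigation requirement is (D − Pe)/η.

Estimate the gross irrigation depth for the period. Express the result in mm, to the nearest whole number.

281 mm

ET₀ = 0.30 × (0.46 × 18.8 + 8.13) = 0.30 × 16.778 = 5.0334 mm/d
ETc = Kc × ET₀ = 1.14 × 5.0334 = 5.7381 mm/d
Crop demand D = ETc × 31 d = 5.7381 × 31 = 177.881 mm
D − Pe = 177.881 − 20.7 = 157.181 mm
Gross irrigation = 157.181 / 0.56 = 280.680 mm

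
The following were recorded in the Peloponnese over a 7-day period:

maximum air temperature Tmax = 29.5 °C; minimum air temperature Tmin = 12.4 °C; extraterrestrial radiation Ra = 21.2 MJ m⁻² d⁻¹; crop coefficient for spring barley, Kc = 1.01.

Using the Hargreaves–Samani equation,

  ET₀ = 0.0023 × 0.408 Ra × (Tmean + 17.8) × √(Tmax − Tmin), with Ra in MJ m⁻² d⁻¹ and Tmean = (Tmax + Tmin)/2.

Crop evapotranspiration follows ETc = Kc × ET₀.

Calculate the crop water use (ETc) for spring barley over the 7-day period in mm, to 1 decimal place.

Tmean = (29.5 + 12.4)/2 = 20.95 °C
0.408 Ra = 0.408 × 21.2 = 8.6496 mm/d equivalent
ET₀ = 0.0023 × 8.6496 × (20.95 + 17.8) × √17.1 = 0.0023 × 8.6496 × 38.75 × 4.1352 = 3.1878 mm/d
ETc = Kc × ET₀ = 1.01 × 3.1878 = 3.2197 mm/d
Over 7 days: 3.2197 × 7 = 22.538 mm

22.5 mm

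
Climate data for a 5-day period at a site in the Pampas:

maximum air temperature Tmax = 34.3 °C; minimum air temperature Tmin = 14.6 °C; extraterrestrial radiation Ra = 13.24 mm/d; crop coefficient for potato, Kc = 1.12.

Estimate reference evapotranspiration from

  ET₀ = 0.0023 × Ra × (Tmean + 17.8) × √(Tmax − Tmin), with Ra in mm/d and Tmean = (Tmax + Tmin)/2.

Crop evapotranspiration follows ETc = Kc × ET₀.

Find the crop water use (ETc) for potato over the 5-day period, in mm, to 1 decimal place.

32.0 mm

Tmean = (34.3 + 14.6)/2 = 24.45 °C
ET₀ = 0.0023 × 13.24 × (24.45 + 17.8) × √19.7 = 0.0023 × 13.24 × 42.25 × 4.4385 = 5.7106 mm/d
ETc = Kc × ET₀ = 1.12 × 5.7106 = 6.3959 mm/d
Over 5 days: 6.3959 × 5 = 31.980 mm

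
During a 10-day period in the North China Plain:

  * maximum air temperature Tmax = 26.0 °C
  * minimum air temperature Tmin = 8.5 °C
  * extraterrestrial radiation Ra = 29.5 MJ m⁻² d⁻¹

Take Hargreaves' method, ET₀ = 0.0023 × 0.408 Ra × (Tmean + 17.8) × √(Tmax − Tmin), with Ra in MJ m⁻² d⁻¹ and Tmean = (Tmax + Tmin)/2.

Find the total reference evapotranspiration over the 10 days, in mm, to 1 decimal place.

40.6 mm

Tmean = (26.0 + 8.5)/2 = 17.25 °C
0.408 Ra = 0.408 × 29.5 = 12.0360 mm/d equivalent
ET₀ = 0.0023 × 12.0360 × (17.25 + 17.8) × √17.5 = 0.0023 × 12.0360 × 35.05 × 4.1833 = 4.0590 mm/d
Over 10 days: 4.0590 × 10 = 40.590 mm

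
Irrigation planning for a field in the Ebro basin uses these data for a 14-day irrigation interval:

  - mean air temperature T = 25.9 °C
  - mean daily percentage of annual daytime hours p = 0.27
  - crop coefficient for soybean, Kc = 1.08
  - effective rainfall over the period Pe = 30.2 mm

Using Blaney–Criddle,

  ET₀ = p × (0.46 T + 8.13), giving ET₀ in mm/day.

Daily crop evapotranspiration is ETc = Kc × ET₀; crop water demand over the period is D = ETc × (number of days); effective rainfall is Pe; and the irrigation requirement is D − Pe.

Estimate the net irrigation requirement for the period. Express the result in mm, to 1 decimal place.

51.6 mm

ET₀ = 0.27 × (0.46 × 25.9 + 8.13) = 0.27 × 20.044 = 5.4119 mm/d
ETc = Kc × ET₀ = 1.08 × 5.4119 = 5.8449 mm/d
Crop demand D = ETc × 14 d = 5.8449 × 14 = 81.829 mm
D − Pe = 81.829 − 30.2 = 51.629 mm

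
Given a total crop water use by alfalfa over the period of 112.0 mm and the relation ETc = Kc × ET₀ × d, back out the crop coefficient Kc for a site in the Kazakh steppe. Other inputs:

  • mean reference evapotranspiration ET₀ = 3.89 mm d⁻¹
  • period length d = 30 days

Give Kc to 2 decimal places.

0.96

ETc = Kc × ET₀ × d  ⇒  Kc = ETc / (ET₀ × d)
Kc = 112.0 / (3.89 × 30) = 112.0 / 116.70 = 0.9597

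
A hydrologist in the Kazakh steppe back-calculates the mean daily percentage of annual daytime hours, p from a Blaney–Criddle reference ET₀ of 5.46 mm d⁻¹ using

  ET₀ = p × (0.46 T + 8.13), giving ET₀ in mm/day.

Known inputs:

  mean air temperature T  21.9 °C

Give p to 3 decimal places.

0.300

p = ET₀ / (0.46 T + 8.13) = 5.46 / (0.46 × 21.9 + 8.13) = 5.46 / 18.204 = 0.2999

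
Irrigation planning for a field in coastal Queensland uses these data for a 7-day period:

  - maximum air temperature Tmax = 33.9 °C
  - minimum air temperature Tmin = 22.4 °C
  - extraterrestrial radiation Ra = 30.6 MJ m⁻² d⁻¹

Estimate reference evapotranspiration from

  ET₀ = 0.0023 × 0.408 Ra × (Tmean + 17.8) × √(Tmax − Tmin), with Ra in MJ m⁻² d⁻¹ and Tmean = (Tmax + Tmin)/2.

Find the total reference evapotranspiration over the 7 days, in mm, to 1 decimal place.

Tmean = (33.9 + 22.4)/2 = 28.15 °C
0.408 Ra = 0.408 × 30.6 = 12.4848 mm/d equivalent
ET₀ = 0.0023 × 12.4848 × (28.15 + 17.8) × √11.5 = 0.0023 × 12.4848 × 45.95 × 3.3912 = 4.4745 mm/d
Over 7 days: 4.4745 × 7 = 31.322 mm

31.3 mm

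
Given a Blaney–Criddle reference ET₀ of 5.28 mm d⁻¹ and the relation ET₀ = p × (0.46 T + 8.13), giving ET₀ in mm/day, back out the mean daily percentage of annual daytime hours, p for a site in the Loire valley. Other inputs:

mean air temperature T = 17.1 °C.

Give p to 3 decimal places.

p = ET₀ / (0.46 T + 8.13) = 5.28 / (0.46 × 17.1 + 8.13) = 5.28 / 15.996 = 0.3301

0.330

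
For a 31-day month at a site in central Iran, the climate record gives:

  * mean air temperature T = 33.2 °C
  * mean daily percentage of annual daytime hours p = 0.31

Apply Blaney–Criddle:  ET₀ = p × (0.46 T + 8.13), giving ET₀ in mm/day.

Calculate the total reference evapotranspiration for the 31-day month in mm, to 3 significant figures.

ET₀ = 0.31 × (0.46 × 33.2 + 8.13) = 0.31 × 23.402 = 7.2546 mm/d
Monthly total = 7.2546 × 31 = 224.893 mm

225 mm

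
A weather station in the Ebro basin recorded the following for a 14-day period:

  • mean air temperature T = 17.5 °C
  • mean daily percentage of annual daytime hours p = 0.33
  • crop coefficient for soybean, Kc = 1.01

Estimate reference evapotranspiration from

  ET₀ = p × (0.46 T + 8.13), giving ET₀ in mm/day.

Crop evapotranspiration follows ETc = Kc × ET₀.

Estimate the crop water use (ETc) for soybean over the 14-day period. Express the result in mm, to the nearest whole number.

ET₀ = 0.33 × (0.46 × 17.5 + 8.13) = 0.33 × 16.180 = 5.3394 mm/d
ETc = Kc × ET₀ = 1.01 × 5.3394 = 5.3928 mm/d
Over 14 days: 5.3928 × 14 = 75.499 mm

75 mm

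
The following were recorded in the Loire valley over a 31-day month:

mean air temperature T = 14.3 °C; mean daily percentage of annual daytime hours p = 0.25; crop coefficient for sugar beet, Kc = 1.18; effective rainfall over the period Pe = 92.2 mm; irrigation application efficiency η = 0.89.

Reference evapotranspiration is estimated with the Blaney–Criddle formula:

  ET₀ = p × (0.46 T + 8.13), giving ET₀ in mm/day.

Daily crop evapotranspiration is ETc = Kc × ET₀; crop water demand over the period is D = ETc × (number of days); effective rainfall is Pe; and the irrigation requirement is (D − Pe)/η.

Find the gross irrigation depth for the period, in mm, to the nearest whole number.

ET₀ = 0.25 × (0.46 × 14.3 + 8.13) = 0.25 × 14.708 = 3.6770 mm/d
ETc = Kc × ET₀ = 1.18 × 3.6770 = 4.3389 mm/d
Crop demand D = ETc × 31 d = 4.3389 × 31 = 134.506 mm
D − Pe = 134.506 − 92.2 = 42.306 mm
Gross irrigation = 42.306 / 0.89 = 47.535 mm

48 mm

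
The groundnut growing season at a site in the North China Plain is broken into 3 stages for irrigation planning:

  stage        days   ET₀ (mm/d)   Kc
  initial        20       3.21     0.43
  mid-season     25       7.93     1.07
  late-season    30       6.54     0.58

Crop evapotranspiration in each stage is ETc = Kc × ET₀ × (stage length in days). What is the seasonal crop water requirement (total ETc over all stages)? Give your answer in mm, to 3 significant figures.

initial: 0.43 × 3.21 × 20 = 27.61 mm
mid-season: 1.07 × 7.93 × 25 = 212.13 mm
late-season: 0.58 × 6.54 × 30 = 113.80 mm
Seasonal total = 353.54 mm

354 mm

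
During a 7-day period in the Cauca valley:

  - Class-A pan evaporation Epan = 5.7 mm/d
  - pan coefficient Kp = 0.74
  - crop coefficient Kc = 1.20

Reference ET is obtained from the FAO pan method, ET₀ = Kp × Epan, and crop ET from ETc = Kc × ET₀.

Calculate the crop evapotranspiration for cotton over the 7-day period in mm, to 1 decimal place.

35.4 mm

ET₀ = 0.74 × 5.7 = 4.2180 mm/d
ETc = Kc × ET₀ = 1.20 × 4.2180 = 5.0616 mm/d
Over 7 days: 5.0616 × 7 = 35.431 mm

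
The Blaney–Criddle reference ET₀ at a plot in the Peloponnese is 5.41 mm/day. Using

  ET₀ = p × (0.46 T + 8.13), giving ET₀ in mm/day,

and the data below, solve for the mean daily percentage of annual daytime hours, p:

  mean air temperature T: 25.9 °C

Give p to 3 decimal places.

p = ET₀ / (0.46 T + 8.13) = 5.41 / (0.46 × 25.9 + 8.13) = 5.41 / 20.044 = 0.2699

0.270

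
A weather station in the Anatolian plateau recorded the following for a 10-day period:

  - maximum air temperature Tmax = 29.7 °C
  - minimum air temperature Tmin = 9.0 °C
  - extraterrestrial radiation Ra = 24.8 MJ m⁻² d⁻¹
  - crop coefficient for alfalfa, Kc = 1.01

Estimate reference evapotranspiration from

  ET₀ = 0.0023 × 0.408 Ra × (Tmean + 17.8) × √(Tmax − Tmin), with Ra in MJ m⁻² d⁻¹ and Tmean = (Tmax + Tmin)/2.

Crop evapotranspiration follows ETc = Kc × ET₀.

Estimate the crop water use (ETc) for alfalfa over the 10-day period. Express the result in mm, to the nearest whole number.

40 mm

Tmean = (29.7 + 9.0)/2 = 19.35 °C
0.408 Ra = 0.408 × 24.8 = 10.1184 mm/d equivalent
ET₀ = 0.0023 × 10.1184 × (19.35 + 17.8) × √20.7 = 0.0023 × 10.1184 × 37.15 × 4.5497 = 3.9335 mm/d
ETc = Kc × ET₀ = 1.01 × 3.9335 = 3.9728 mm/d
Over 10 days: 3.9728 × 10 = 39.728 mm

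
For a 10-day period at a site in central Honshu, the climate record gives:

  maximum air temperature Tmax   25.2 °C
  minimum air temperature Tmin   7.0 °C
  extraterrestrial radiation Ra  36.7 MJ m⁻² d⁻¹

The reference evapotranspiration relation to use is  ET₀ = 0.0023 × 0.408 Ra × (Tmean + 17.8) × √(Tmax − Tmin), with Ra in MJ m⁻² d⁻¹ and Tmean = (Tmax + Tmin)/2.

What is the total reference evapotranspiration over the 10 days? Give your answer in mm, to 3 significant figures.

Tmean = (25.2 + 7.0)/2 = 16.10 °C
0.408 Ra = 0.408 × 36.7 = 14.9736 mm/d equivalent
ET₀ = 0.0023 × 14.9736 × (16.10 + 17.8) × √18.2 = 0.0023 × 14.9736 × 33.90 × 4.2661 = 4.9806 mm/d
Over 10 days: 4.9806 × 10 = 49.806 mm

49.8 mm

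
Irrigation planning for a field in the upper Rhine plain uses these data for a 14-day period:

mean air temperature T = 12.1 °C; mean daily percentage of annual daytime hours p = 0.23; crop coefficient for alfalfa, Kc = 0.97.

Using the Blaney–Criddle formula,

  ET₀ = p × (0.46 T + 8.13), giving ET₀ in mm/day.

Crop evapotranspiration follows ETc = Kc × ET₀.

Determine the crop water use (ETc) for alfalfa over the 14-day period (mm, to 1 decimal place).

42.8 mm

ET₀ = 0.23 × (0.46 × 12.1 + 8.13) = 0.23 × 13.696 = 3.1501 mm/d
ETc = Kc × ET₀ = 0.97 × 3.1501 = 3.0556 mm/d
Over 14 days: 3.0556 × 14 = 42.778 mm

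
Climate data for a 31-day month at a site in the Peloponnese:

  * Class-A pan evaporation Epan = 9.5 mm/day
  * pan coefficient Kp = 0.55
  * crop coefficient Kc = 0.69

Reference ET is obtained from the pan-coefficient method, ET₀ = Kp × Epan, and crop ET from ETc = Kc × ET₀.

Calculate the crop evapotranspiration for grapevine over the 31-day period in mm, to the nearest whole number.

112 mm

ET₀ = 0.55 × 9.5 = 5.2250 mm/d
ETc = Kc × ET₀ = 0.69 × 5.2250 = 3.6053 mm/d
Over 31 days: 3.6053 × 31 = 111.764 mm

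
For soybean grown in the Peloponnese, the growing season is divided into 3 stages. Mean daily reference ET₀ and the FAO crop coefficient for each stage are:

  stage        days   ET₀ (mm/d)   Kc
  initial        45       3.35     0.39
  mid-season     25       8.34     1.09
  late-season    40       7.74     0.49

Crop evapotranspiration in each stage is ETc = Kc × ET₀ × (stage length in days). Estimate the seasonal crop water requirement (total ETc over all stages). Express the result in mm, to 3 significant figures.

initial: 0.39 × 3.35 × 45 = 58.79 mm
mid-season: 1.09 × 8.34 × 25 = 227.27 mm
late-season: 0.49 × 7.74 × 40 = 151.70 mm
Seasonal total = 437.76 mm

438 mm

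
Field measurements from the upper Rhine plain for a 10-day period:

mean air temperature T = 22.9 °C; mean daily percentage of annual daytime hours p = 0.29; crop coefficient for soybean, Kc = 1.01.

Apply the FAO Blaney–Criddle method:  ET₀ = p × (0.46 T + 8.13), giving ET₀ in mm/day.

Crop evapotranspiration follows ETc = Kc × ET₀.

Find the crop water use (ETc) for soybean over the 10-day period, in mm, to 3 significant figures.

ET₀ = 0.29 × (0.46 × 22.9 + 8.13) = 0.29 × 18.664 = 5.4126 mm/d
ETc = Kc × ET₀ = 1.01 × 5.4126 = 5.4667 mm/d
Over 10 days: 5.4667 × 10 = 54.667 mm

54.7 mm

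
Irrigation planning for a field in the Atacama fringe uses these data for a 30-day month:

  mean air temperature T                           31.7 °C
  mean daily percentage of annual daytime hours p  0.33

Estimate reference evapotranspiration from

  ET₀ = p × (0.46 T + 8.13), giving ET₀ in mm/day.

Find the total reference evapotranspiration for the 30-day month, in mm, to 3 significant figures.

225 mm

ET₀ = 0.33 × (0.46 × 31.7 + 8.13) = 0.33 × 22.712 = 7.4950 mm/d
Monthly total = 7.4950 × 30 = 224.850 mm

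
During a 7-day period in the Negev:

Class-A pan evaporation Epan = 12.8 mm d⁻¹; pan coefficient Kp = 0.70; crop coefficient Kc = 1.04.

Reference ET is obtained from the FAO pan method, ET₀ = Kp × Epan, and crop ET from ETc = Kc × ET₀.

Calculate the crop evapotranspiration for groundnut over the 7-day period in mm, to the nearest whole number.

65 mm

ET₀ = 0.70 × 12.8 = 8.9600 mm/d
ETc = Kc × ET₀ = 1.04 × 8.9600 = 9.3184 mm/d
Over 7 days: 9.3184 × 7 = 65.229 mm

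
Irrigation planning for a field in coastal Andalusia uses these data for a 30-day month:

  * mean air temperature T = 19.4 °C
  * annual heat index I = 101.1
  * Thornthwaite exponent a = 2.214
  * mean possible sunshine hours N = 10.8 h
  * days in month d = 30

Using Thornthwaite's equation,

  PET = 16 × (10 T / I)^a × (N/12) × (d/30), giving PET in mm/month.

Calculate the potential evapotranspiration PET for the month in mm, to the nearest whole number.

61 mm

10T/I = 10 × 19.4 / 101.1 = 1.9189
(10T/I)^a = 1.9189^2.214 = 4.2333
Uncorrected PET = 16 × 4.2333 = 67.733 mm
Correction = (N/12)(d/30) = (10.8/12)(30/30) = 0.9000
PET = 67.733 × 0.9000 = 60.960 mm/month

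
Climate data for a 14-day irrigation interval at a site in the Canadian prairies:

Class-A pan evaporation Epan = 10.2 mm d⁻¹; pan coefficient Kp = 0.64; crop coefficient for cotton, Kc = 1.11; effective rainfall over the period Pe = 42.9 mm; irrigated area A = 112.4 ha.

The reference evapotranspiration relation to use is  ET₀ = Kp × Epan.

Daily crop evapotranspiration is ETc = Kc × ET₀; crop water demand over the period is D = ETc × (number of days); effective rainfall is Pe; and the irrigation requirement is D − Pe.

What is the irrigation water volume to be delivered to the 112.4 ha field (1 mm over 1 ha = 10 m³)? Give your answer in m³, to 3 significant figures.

ET₀ = 0.64 × 10.2 = 6.5280 mm/d
ETc = Kc × ET₀ = 1.11 × 6.5280 = 7.2461 mm/d
Crop demand D = ETc × 14 d = 7.2461 × 14 = 101.445 mm
D − Pe = 101.445 − 42.9 = 58.545 mm
Volume = 58.545 mm × 112.4 ha × 10 = 65804.6 m³

65800 m³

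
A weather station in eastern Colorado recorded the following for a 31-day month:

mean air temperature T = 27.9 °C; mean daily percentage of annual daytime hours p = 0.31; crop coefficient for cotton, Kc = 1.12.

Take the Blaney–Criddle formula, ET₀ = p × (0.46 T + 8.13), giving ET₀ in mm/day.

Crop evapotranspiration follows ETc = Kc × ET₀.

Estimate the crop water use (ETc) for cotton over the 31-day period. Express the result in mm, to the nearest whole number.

ET₀ = 0.31 × (0.46 × 27.9 + 8.13) = 0.31 × 20.964 = 6.4988 mm/d
ETc = Kc × ET₀ = 1.12 × 6.4988 = 7.2787 mm/d
Over 31 days: 7.2787 × 31 = 225.640 mm

226 mm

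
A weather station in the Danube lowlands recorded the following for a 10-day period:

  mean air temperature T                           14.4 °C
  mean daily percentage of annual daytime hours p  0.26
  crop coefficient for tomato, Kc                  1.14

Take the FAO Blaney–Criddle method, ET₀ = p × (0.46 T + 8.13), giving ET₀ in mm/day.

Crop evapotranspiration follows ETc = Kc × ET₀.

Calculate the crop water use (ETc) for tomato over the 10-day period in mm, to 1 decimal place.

ET₀ = 0.26 × (0.46 × 14.4 + 8.13) = 0.26 × 14.754 = 3.8360 mm/d
ETc = Kc × ET₀ = 1.14 × 3.8360 = 4.3730 mm/d
Over 10 days: 4.3730 × 10 = 43.730 mm

43.7 mm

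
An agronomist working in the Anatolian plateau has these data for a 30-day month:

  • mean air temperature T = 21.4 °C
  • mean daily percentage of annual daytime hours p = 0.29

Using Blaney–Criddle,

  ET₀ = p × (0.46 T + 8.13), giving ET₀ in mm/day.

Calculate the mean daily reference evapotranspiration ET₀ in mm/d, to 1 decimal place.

5.2 mm/d

ET₀ = 0.29 × (0.46 × 21.4 + 8.13) = 0.29 × 17.974 = 5.2125 mm/d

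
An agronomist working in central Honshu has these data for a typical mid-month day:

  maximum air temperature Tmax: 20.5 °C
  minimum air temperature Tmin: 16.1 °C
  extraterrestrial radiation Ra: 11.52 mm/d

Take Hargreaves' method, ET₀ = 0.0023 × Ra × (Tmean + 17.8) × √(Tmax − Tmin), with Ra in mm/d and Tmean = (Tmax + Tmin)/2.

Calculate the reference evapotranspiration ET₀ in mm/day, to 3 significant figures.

Tmean = (20.5 + 16.1)/2 = 18.30 °C
ET₀ = 0.0023 × 11.52 × (18.30 + 17.8) × √4.4 = 0.0023 × 11.52 × 36.10 × 2.0976 = 2.0064 mm/d

2.01 mm/day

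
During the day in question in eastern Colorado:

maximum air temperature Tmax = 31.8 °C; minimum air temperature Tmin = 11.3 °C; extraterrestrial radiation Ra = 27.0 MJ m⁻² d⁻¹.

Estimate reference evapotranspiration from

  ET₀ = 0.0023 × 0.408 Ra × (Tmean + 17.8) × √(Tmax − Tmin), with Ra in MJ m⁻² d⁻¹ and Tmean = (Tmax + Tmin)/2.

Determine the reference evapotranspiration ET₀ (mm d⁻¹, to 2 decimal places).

4.51 mm d⁻¹

Tmean = (31.8 + 11.3)/2 = 21.55 °C
0.408 Ra = 0.408 × 27.0 = 11.0160 mm/d equivalent
ET₀ = 0.0023 × 11.0160 × (21.55 + 17.8) × √20.5 = 0.0023 × 11.0160 × 39.35 × 4.5277 = 4.5141 mm/d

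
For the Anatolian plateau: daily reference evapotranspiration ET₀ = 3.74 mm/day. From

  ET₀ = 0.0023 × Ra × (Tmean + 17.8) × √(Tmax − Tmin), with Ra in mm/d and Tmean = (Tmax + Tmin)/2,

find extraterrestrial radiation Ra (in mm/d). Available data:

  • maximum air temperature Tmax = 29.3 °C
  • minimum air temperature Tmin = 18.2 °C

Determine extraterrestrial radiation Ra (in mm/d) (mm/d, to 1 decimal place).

Tmean = 23.75 °C; √ΔT = 3.3317
Ra = ET₀ / [0.0023 × (Tmean+17.8) × √ΔT] = 3.74 / (0.0023 × 41.55 × 3.3317) = 11.746 mm/d

11.7 mm/d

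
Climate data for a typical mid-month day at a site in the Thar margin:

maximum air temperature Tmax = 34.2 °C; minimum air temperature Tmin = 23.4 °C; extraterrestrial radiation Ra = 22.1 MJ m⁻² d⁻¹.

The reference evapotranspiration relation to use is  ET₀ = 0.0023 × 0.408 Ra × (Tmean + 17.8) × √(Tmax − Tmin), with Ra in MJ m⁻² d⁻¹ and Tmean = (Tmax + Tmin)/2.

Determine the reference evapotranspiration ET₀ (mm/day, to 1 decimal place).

3.2 mm/day

Tmean = (34.2 + 23.4)/2 = 28.80 °C
0.408 Ra = 0.408 × 22.1 = 9.0168 mm/d equivalent
ET₀ = 0.0023 × 9.0168 × (28.80 + 17.8) × √10.8 = 0.0023 × 9.0168 × 46.60 × 3.2863 = 3.1759 mm/d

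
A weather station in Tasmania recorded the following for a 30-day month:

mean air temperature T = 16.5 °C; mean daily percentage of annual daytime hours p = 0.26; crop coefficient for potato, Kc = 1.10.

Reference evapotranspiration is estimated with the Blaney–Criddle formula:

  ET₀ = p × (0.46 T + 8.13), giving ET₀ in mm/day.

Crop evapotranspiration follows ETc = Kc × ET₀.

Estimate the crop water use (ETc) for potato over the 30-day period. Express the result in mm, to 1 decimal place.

ET₀ = 0.26 × (0.46 × 16.5 + 8.13) = 0.26 × 15.720 = 4.0872 mm/d
ETc = Kc × ET₀ = 1.10 × 4.0872 = 4.4959 mm/d
Over 30 days: 4.4959 × 30 = 134.877 mm

134.9 mm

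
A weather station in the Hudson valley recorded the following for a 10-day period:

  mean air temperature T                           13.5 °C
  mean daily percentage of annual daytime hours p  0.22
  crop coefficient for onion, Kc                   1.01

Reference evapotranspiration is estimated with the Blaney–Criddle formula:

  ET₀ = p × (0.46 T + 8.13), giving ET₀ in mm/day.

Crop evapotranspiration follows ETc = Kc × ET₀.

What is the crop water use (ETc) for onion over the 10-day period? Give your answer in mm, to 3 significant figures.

31.9 mm

ET₀ = 0.22 × (0.46 × 13.5 + 8.13) = 0.22 × 14.340 = 3.1548 mm/d
ETc = Kc × ET₀ = 1.01 × 3.1548 = 3.1863 mm/d
Over 10 days: 3.1863 × 10 = 31.863 mm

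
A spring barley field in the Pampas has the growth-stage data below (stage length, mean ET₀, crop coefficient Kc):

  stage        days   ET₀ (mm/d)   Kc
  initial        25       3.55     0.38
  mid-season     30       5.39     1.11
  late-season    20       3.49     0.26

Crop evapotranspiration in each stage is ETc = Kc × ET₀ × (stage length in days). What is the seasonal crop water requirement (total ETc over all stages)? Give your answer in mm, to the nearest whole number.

231 mm

initial: 0.38 × 3.55 × 25 = 33.73 mm
mid-season: 1.11 × 5.39 × 30 = 179.49 mm
late-season: 0.26 × 3.49 × 20 = 18.15 mm
Seasonal total = 231.37 mm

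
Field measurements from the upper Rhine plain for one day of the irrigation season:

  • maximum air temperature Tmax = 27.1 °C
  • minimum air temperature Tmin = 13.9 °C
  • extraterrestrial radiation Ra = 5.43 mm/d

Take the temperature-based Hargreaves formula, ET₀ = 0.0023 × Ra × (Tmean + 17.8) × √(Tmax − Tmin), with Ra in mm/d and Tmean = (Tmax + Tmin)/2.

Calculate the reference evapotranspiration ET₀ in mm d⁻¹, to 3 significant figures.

Tmean = (27.1 + 13.9)/2 = 20.50 °C
ET₀ = 0.0023 × 5.43 × (20.50 + 17.8) × √13.2 = 0.0023 × 5.43 × 38.30 × 3.6332 = 1.7379 mm/d

1.74 mm d⁻¹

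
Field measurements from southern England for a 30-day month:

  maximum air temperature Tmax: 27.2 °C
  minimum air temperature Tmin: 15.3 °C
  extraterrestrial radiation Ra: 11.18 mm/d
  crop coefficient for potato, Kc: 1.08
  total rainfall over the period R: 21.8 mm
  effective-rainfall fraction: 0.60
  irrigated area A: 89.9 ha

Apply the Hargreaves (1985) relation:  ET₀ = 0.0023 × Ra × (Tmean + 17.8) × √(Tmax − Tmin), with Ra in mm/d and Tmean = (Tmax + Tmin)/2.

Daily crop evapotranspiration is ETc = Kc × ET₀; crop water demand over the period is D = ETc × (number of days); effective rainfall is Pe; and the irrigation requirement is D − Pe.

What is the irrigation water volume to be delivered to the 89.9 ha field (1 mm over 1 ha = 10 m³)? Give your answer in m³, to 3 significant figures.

89100 m³

Tmean = (27.2 + 15.3)/2 = 21.25 °C
ET₀ = 0.0023 × 11.18 × (21.25 + 17.8) × √11.9 = 0.0023 × 11.18 × 39.05 × 3.4496 = 3.4639 mm/d
ETc = Kc × ET₀ = 1.08 × 3.4639 = 3.7410 mm/d
Crop demand D = ETc × 30 d = 3.7410 × 30 = 112.230 mm
Pe = 0.60 × 21.8 = 13.080 mm
D − Pe = 112.230 − 13.080 = 99.150 mm
Volume = 99.150 mm × 89.9 ha × 10 = 89135.9 m³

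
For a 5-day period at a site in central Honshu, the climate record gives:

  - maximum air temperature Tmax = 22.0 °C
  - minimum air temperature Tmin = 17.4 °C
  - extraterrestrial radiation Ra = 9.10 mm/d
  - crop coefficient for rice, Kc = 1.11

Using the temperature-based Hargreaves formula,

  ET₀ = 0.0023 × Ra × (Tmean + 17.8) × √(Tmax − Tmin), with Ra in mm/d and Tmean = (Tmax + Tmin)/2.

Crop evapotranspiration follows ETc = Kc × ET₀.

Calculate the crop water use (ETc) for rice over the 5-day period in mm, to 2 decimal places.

9.34 mm

Tmean = (22.0 + 17.4)/2 = 19.70 °C
ET₀ = 0.0023 × 9.10 × (19.70 + 17.8) × √4.6 = 0.0023 × 9.10 × 37.50 × 2.1448 = 1.6834 mm/d
ETc = Kc × ET₀ = 1.11 × 1.6834 = 1.8686 mm/d
Over 5 days: 1.8686 × 5 = 9.343 mm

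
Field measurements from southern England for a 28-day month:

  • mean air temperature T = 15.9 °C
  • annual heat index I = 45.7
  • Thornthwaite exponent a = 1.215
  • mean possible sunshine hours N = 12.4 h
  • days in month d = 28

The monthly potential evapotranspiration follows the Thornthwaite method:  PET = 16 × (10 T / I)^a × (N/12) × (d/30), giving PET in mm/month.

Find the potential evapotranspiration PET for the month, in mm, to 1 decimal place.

10T/I = 10 × 15.9 / 45.7 = 3.4792
(10T/I)^a = 3.4792^1.215 = 4.5488
Uncorrected PET = 16 × 4.5488 = 72.781 mm
Correction = (N/12)(d/30) = (12.4/12)(28/30) = 0.9644
PET = 72.781 × 0.9644 = 70.190 mm/month

70.2 mm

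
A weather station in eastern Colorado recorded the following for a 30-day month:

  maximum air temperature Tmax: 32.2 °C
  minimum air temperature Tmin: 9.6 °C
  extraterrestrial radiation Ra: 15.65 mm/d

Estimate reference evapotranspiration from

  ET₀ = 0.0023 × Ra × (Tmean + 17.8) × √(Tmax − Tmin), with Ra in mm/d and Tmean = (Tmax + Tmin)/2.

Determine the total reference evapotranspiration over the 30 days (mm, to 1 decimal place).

Tmean = (32.2 + 9.6)/2 = 20.90 °C
ET₀ = 0.0023 × 15.65 × (20.90 + 17.8) × √22.6 = 0.0023 × 15.65 × 38.70 × 4.7539 = 6.6222 mm/d
Over 30 days: 6.6222 × 30 = 198.666 mm

198.7 mm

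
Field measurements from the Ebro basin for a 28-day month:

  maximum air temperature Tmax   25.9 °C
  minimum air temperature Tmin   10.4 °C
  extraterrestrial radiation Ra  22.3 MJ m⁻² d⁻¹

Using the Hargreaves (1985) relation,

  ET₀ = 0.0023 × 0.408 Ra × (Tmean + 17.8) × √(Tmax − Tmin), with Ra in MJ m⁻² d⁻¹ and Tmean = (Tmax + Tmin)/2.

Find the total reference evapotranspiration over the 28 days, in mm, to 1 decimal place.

82.9 mm

Tmean = (25.9 + 10.4)/2 = 18.15 °C
0.408 Ra = 0.408 × 22.3 = 9.0984 mm/d equivalent
ET₀ = 0.0023 × 9.0984 × (18.15 + 17.8) × √15.5 = 0.0023 × 9.0984 × 35.95 × 3.9370 = 2.9618 mm/d
Over 28 days: 2.9618 × 28 = 82.930 mm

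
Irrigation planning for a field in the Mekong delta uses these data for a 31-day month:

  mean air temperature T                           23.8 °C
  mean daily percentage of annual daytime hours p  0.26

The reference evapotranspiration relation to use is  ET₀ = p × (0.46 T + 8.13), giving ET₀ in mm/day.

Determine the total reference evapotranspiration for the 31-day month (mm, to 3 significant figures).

ET₀ = 0.26 × (0.46 × 23.8 + 8.13) = 0.26 × 19.078 = 4.9603 mm/d
Monthly total = 4.9603 × 31 = 153.769 mm

154 mm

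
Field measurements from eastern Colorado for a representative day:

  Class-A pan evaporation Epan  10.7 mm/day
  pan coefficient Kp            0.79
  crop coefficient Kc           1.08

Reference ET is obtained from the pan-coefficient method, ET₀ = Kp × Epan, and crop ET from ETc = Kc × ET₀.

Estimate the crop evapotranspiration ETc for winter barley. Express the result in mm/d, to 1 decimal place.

ET₀ = 0.79 × 10.7 = 8.4530 mm/d
ETc = Kc × ET₀ = 1.08 × 8.4530 = 9.1292 mm/d

9.1 mm/d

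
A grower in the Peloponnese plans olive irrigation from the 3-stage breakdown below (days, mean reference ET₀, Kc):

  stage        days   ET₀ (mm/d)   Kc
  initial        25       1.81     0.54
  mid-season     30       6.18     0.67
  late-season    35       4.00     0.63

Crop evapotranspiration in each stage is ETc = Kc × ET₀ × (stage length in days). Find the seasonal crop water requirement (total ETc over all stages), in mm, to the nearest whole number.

initial: 0.54 × 1.81 × 25 = 24.44 mm
mid-season: 0.67 × 6.18 × 30 = 124.22 mm
late-season: 0.63 × 4.00 × 35 = 88.20 mm
Seasonal total = 236.86 mm

237 mm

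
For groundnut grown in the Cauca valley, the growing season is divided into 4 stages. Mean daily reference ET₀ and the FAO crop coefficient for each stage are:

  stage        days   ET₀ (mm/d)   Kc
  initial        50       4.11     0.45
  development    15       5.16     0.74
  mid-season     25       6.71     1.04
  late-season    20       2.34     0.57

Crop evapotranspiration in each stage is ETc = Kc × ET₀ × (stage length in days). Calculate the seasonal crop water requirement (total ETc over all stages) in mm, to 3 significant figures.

351 mm

initial: 0.45 × 4.11 × 50 = 92.48 mm
development: 0.74 × 5.16 × 15 = 57.28 mm
mid-season: 1.04 × 6.71 × 25 = 174.46 mm
late-season: 0.57 × 2.34 × 20 = 26.68 mm
Seasonal total = 350.90 mm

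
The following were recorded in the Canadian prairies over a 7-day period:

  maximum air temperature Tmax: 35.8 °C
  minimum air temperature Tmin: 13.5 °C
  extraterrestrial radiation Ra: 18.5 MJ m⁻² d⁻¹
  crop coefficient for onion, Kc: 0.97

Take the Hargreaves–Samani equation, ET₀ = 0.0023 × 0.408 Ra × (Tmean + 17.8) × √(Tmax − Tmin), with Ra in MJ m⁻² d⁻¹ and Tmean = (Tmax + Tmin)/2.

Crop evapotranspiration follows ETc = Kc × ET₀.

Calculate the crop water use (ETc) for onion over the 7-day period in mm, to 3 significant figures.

23.6 mm

Tmean = (35.8 + 13.5)/2 = 24.65 °C
0.408 Ra = 0.408 × 18.5 = 7.5480 mm/d equivalent
ET₀ = 0.0023 × 7.5480 × (24.65 + 17.8) × √22.3 = 0.0023 × 7.5480 × 42.45 × 4.7223 = 3.4801 mm/d
ETc = Kc × ET₀ = 0.97 × 3.4801 = 3.3757 mm/d
Over 7 days: 3.3757 × 7 = 23.630 mm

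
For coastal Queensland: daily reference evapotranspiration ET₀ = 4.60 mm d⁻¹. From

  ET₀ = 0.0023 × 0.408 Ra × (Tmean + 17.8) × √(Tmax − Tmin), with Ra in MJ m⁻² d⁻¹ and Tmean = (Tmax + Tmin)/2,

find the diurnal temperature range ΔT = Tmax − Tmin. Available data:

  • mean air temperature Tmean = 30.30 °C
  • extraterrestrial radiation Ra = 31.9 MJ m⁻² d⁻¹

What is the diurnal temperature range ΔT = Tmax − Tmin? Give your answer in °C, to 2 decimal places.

√ΔT = ET₀ / [0.0023 × 0.408 × Ra × (Tmean+17.8)] = 4.60 / (0.0023 × 13.0152 × 48.10) = 3.1947
ΔT = 3.1947² = 10.206 °C

10.21 °C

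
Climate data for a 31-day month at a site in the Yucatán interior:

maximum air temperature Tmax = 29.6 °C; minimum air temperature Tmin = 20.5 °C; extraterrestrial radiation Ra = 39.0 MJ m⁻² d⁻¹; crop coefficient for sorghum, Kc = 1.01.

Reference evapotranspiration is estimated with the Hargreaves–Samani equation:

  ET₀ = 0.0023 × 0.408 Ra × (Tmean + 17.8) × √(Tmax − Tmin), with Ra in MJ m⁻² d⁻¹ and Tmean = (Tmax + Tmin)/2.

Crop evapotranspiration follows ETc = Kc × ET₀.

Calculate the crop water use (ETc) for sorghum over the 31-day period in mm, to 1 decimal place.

148.1 mm

Tmean = (29.6 + 20.5)/2 = 25.05 °C
0.408 Ra = 0.408 × 39.0 = 15.9120 mm/d equivalent
ET₀ = 0.0023 × 15.9120 × (25.05 + 17.8) × √9.1 = 0.0023 × 15.9120 × 42.85 × 3.0166 = 4.7307 mm/d
ETc = Kc × ET₀ = 1.01 × 4.7307 = 4.7780 mm/d
Over 31 days: 4.7780 × 31 = 148.118 mm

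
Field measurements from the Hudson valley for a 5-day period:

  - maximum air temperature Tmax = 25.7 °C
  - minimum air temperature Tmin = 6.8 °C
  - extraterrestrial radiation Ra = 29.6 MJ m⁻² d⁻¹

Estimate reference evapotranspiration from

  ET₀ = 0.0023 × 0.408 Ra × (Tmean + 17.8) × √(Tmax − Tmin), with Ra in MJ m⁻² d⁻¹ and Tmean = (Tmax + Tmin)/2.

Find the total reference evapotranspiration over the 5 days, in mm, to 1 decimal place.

Tmean = (25.7 + 6.8)/2 = 16.25 °C
0.408 Ra = 0.408 × 29.6 = 12.0768 mm/d equivalent
ET₀ = 0.0023 × 12.0768 × (16.25 + 17.8) × √18.9 = 0.0023 × 12.0768 × 34.05 × 4.3474 = 4.1117 mm/d
Over 5 days: 4.1117 × 5 = 20.559 mm

20.6 mm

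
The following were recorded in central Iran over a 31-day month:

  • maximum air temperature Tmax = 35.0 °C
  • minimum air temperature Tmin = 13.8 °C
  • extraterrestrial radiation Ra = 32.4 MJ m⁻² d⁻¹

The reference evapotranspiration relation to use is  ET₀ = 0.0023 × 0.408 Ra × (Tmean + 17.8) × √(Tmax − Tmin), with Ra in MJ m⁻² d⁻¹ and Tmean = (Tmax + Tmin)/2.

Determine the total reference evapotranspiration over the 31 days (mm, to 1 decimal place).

Tmean = (35.0 + 13.8)/2 = 24.40 °C
0.408 Ra = 0.408 × 32.4 = 13.2192 mm/d equivalent
ET₀ = 0.0023 × 13.2192 × (24.40 + 17.8) × √21.2 = 0.0023 × 13.2192 × 42.20 × 4.6043 = 5.9076 mm/d
Over 31 days: 5.9076 × 31 = 183.136 mm

183.1 mm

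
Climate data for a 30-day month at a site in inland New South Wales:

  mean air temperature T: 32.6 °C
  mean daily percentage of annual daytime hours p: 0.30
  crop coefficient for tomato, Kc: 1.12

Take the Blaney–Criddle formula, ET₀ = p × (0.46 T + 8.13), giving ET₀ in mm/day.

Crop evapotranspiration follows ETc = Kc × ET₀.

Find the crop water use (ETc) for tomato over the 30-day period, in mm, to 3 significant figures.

ET₀ = 0.30 × (0.46 × 32.6 + 8.13) = 0.30 × 23.126 = 6.9378 mm/d
ETc = Kc × ET₀ = 1.12 × 6.9378 = 7.7703 mm/d
Over 30 days: 7.7703 × 30 = 233.109 mm

233 mm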